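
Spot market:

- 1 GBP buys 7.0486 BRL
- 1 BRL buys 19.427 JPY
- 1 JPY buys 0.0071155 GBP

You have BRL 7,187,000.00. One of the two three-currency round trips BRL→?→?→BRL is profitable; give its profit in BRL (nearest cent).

Profitable loop is BRL → GBP → JPY → BRL:
BRL 7,187,000.00 ÷ 7.0486 = GBP 1,019,635.10
GBP 1,019,635.10 ÷ 0.0071155 = JPY 143,297,745
JPY 143,297,745 ÷ 19.427 = BRL 7,376,215.84
Profit = BRL 7,376,215.84 − BRL 7,187,000.00

Profit: BRL 189,215.84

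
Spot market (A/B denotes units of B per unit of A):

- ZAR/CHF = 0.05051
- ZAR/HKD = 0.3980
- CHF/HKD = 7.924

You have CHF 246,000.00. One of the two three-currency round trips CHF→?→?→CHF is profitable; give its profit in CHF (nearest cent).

Profitable loop is CHF → HKD → ZAR → CHF:
CHF 246,000.00 × 7.924 = HKD 1,949,304.00
HKD 1,949,304.00 ÷ 0.3980 = ZAR 4,897,748.74
ZAR 4,897,748.74 × 0.05051 = CHF 247,385.29
Profit = CHF 247,385.29 − CHF 246,000.00

Profit: CHF 1,385.29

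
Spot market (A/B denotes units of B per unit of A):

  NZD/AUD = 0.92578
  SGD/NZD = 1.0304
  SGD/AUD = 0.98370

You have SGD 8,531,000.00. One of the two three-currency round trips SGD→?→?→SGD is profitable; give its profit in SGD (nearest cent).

Profitable loop is SGD → AUD → NZD → SGD:
SGD 8,531,000.00 × 0.98370 = AUD 8,391,944.70
AUD 8,391,944.70 ÷ 0.92578 = NZD 9,064,728.88
NZD 9,064,728.88 ÷ 1.0304 = SGD 8,797,291.22
Profit = SGD 8,797,291.22 − SGD 8,531,000.00

Profit: SGD 266,291.22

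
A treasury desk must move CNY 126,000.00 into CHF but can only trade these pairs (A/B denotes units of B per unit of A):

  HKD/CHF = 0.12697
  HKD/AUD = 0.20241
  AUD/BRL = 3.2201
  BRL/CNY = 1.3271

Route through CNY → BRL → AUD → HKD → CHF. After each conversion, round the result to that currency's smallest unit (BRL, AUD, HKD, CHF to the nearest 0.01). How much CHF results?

CHF 18,495.53

CNY 126,000.00 ÷ 1.3271 = BRL 94,943.86
BRL 94,943.86 ÷ 3.2201 = AUD 29,484.76
AUD 29,484.76 ÷ 0.20241 = HKD 145,668.49
HKD 145,668.49 × 0.12697 = CHF 18,495.53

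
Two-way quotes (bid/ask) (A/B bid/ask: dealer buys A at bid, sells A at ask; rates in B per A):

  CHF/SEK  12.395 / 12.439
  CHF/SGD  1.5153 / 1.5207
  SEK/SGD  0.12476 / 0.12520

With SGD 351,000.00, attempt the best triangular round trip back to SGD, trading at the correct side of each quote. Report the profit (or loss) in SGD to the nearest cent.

Net profit: SGD 5,931.99

Best loop SGD → CHF → SEK → SGD:
SGD 351,000.00 ÷ 1.5207 (buy CHF at ask) = CHF 230,814.76
CHF 230,814.76 × 12.395 (sell CHF at bid) = SEK 2,860,948.91
SEK 2,860,948.91 × 0.12476 (sell SEK at bid) = SGD 356,931.99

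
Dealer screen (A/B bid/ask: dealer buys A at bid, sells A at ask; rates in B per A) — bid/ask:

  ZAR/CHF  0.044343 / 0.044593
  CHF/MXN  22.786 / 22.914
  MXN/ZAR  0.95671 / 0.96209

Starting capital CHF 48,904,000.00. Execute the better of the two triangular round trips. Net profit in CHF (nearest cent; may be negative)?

Net profit: CHF 842,334.17

Best loop CHF → ZAR → MXN → CHF:
CHF 48,904,000.00 ÷ 0.044593 (buy ZAR at ask) = ZAR 1,096,674,365.93
ZAR 1,096,674,365.93 ÷ 0.96209 (buy MXN at ask) = MXN 1,139,887,501.10
MXN 1,139,887,501.10 ÷ 22.914 (buy CHF at ask) = CHF 49,746,334.17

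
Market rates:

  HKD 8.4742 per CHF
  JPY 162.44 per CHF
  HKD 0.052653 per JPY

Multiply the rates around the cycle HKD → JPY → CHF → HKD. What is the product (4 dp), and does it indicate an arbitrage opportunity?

0.9908 (arbitrage exists)

Around HKD → JPY → CHF → HKD: 1 ÷ 0.052653 ÷ 162.44 × 8.4742 = 0.990792
Product < 1; profitable direction is HKD → CHF → JPY → HKD.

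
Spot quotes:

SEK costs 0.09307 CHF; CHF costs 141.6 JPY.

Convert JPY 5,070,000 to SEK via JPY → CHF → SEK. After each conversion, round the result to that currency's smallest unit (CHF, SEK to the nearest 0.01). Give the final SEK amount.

SEK 384,711.29

JPY 5,070,000 ÷ 141.6 = CHF 35,805.08
CHF 35,805.08 ÷ 0.09307 = SEK 384,711.29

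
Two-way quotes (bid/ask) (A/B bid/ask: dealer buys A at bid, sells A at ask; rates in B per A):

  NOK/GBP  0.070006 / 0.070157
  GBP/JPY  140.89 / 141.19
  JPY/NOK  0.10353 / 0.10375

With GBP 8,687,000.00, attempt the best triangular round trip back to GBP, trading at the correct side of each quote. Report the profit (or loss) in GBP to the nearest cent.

Net profit: GBP 183,568.79

Best loop GBP → JPY → NOK → GBP:
GBP 8,687,000.00 × 140.89 (sell GBP at bid) = JPY 1,223,911,430
JPY 1,223,911,430 × 0.10353 (sell JPY at bid) = NOK 126,711,550.35
NOK 126,711,550.35 × 0.070006 (sell NOK at bid) = GBP 8,870,568.79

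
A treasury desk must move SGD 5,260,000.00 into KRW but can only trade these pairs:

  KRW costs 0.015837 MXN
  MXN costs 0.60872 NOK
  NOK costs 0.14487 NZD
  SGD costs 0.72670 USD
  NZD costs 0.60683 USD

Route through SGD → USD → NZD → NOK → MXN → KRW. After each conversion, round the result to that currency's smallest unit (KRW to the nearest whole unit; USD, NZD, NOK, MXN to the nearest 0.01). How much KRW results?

KRW 4,510,294,640

SGD 5,260,000.00 × 0.72670 = USD 3,822,442.00
USD 3,822,442.00 ÷ 0.60683 = NZD 6,299,032.68
NZD 6,299,032.68 ÷ 0.14487 = NOK 43,480,587.29
NOK 43,480,587.29 ÷ 0.60872 = MXN 71,429,536.22
MXN 71,429,536.22 ÷ 0.015837 = KRW 4,510,294,640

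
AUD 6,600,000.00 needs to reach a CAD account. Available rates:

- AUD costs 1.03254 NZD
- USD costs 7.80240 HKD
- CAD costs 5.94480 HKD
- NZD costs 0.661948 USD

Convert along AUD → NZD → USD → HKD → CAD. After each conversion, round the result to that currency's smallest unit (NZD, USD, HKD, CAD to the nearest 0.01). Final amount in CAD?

CAD 5,920,599.14

AUD 6,600,000.00 × 1.03254 = NZD 6,814,764.00
NZD 6,814,764.00 × 0.661948 = USD 4,511,019.40
USD 4,511,019.40 × 7.80240 = HKD 35,196,777.77
HKD 35,196,777.77 ÷ 5.94480 = CAD 5,920,599.14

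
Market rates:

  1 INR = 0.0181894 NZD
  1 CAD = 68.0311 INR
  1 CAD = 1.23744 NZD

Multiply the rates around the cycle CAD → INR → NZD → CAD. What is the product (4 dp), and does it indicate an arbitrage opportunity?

1.0000 (no arbitrage)

Around CAD → INR → NZD → CAD: 1 × 68.0311 × 0.0181894 ÷ 1.23744 = 1.000004
Product ≈ 1 (deviation 0.000%, within rounding noise).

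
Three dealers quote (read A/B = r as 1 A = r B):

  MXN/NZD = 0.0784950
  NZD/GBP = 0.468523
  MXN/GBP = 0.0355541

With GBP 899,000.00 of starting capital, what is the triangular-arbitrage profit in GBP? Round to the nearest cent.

Profitable loop is GBP → MXN → NZD → GBP:
GBP 899,000.00 ÷ 0.0355541 = MXN 25,285,410.12
MXN 25,285,410.12 × 0.0784950 = NZD 1,984,778.27
NZD 1,984,778.27 × 0.468523 = GBP 929,914.27
Profit = GBP 929,914.27 − GBP 899,000.00

Profit: GBP 30,914.27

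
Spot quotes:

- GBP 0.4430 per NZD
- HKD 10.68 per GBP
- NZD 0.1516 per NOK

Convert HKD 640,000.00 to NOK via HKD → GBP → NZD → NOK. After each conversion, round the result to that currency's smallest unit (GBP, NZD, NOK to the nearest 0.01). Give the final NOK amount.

HKD 640,000.00 ÷ 10.68 = GBP 59,925.09
GBP 59,925.09 ÷ 0.4430 = NZD 135,271.08
NZD 135,271.08 ÷ 0.1516 = NOK 892,289.45

NOK 892,289.45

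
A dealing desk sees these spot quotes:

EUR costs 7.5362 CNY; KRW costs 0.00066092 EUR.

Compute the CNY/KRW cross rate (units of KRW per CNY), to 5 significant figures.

CNY/KRW = 200.77

1 CNY ÷ 7.5362 = 0.132693 EUR
0.132693 EUR ÷ 0.00066092 = 200.77 KRW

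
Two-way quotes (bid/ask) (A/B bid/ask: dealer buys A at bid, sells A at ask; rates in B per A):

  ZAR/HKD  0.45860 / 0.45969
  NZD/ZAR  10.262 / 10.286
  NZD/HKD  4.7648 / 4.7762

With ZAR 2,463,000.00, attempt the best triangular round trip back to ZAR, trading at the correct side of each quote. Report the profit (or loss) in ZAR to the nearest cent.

Net profit: ZAR 18,975.62

Best loop ZAR → NZD → HKD → ZAR:
ZAR 2,463,000.00 ÷ 10.286 (buy NZD at ask) = NZD 239,451.68
NZD 239,451.68 × 4.7648 (sell NZD at bid) = HKD 1,140,939.37
HKD 1,140,939.37 ÷ 0.45969 (buy ZAR at ask) = ZAR 2,481,975.62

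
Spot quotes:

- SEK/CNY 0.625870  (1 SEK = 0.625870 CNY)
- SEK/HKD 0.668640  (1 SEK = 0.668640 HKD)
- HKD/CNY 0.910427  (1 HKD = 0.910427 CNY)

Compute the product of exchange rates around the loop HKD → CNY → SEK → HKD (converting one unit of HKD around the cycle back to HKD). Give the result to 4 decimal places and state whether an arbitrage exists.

0.9726 (arbitrage exists)

Around HKD → CNY → SEK → HKD: 1 × 0.910427 ÷ 0.625870 × 0.668640 = 0.972643
Product < 1; profitable direction is HKD → SEK → CNY → HKD.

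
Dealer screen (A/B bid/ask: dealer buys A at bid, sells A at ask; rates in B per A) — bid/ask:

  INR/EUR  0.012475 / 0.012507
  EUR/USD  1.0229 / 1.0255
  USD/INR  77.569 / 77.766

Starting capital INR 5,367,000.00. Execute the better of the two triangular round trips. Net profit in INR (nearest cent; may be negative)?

Best loop INR → USD → EUR → INR:
INR 5,367,000.00 ÷ 77.766 (buy USD at ask) = USD 69,014.74
USD 69,014.74 ÷ 1.0255 (buy EUR at ask) = EUR 67,298.62
EUR 67,298.62 ÷ 0.012507 (buy INR at ask) = INR 5,380,876.44

Net profit: INR 13,876.44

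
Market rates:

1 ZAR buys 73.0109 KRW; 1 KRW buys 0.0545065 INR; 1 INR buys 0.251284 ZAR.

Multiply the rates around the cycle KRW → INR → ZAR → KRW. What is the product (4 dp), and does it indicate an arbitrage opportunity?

Around KRW → INR → ZAR → KRW: 1 × 0.0545065 × 0.251284 × 73.0109 = 1.000002
Product ≈ 1 (deviation 0.000%, within rounding noise).

1.0000 (no arbitrage)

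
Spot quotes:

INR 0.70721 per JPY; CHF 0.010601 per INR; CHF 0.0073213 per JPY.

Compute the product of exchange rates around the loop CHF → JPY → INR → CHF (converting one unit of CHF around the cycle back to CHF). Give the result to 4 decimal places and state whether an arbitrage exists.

1.0240 (arbitrage exists)

Around CHF → JPY → INR → CHF: 1 ÷ 0.0073213 × 0.70721 × 0.010601 = 1.024017
Product > 1; profitable direction is CHF → JPY → INR → CHF.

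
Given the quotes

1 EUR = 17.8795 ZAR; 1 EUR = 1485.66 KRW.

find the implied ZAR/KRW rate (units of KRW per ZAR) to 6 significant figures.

ZAR/KRW = 83.0929

1 ZAR ÷ 17.8795 = 0.05593 EUR
0.05593 EUR × 1485.66 = 83.0929 KRW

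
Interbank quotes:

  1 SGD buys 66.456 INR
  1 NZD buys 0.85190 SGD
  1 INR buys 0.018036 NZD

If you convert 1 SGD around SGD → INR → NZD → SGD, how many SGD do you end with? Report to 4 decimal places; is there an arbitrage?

1.0211 (arbitrage exists)

Around SGD → INR → NZD → SGD: 1 × 66.456 × 0.018036 × 0.85190 = 1.021088
Product > 1; profitable direction is SGD → INR → NZD → SGD.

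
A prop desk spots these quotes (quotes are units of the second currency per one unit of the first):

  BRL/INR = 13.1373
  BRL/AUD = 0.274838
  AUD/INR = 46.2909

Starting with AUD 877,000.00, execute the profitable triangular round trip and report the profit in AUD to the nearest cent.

Profit: AUD 28,593.52

Profitable loop is AUD → BRL → INR → AUD:
AUD 877,000.00 ÷ 0.274838 = BRL 3,190,970.68
BRL 3,190,970.68 × 13.1373 = INR 41,920,739.13
INR 41,920,739.13 ÷ 46.2909 = AUD 905,593.52
Profit = AUD 905,593.52 − AUD 877,000.00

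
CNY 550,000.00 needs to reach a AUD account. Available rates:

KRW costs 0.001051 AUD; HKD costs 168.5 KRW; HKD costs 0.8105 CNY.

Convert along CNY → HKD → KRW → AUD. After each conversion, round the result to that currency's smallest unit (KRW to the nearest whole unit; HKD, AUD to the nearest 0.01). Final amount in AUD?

AUD 120,174.49

CNY 550,000.00 ÷ 0.8105 = HKD 678,593.46
HKD 678,593.46 × 168.5 = KRW 114,342,998
KRW 114,342,998 × 0.001051 = AUD 120,174.49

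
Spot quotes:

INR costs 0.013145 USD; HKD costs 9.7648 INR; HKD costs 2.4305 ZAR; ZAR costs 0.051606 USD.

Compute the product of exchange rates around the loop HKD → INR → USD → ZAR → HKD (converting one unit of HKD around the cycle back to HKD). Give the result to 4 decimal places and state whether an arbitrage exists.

Around HKD → INR → USD → ZAR → HKD: 1 × 9.7648 × 0.013145 ÷ 0.051606 ÷ 2.4305 = 1.023359
Product > 1; profitable direction is HKD → INR → USD → ZAR → HKD.

1.0234 (arbitrage exists)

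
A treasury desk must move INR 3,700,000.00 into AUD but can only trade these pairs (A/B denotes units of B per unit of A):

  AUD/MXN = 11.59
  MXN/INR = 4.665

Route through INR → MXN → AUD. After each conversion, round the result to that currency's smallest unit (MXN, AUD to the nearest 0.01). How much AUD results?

INR 3,700,000.00 ÷ 4.665 = MXN 793,140.41
MXN 793,140.41 ÷ 11.59 = AUD 68,433.17

AUD 68,433.17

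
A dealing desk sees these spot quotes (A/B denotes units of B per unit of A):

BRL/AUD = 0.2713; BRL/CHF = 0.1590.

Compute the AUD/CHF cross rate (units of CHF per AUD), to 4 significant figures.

1 AUD ÷ 0.2713 = 3.68596 BRL
3.68596 BRL × 0.1590 = 0.586067 CHF

AUD/CHF = 0.5861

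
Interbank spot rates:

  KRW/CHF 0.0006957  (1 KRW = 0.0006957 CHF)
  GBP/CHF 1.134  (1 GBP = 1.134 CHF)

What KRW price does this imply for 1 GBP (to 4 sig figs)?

GBP/KRW = 1630

1 GBP × 1.134 = 1.134 CHF
1.134 CHF ÷ 0.0006957 = 1630.01 KRW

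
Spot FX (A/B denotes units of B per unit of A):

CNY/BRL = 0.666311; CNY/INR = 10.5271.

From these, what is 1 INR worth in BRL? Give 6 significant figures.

1 INR ÷ 10.5271 = 0.0949929 CNY
0.0949929 CNY × 0.666311 = 0.0632948 BRL

INR/BRL = 0.0632948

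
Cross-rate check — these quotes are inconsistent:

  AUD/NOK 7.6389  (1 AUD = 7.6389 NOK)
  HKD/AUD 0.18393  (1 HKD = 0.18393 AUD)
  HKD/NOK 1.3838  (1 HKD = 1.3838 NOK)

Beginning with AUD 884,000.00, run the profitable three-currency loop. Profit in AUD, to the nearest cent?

Profitable loop is AUD → NOK → HKD → AUD:
AUD 884,000.00 × 7.6389 = NOK 6,752,787.60
NOK 6,752,787.60 ÷ 1.3838 = HKD 4,879,886.98
HKD 4,879,886.98 × 0.18393 = AUD 897,557.61
Profit = AUD 897,557.61 − AUD 884,000.00

Profit: AUD 13,557.61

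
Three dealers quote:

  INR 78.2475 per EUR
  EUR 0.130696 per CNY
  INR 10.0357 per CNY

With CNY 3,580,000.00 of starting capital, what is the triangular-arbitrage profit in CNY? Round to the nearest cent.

Profitable loop is CNY → EUR → INR → CNY:
CNY 3,580,000.00 × 0.130696 = EUR 467,891.68
EUR 467,891.68 × 78.2475 = INR 36,611,354.23
INR 36,611,354.23 ÷ 10.0357 = CNY 3,648,111.66
Profit = CNY 3,648,111.66 − CNY 3,580,000.00

Profit: CNY 68,111.66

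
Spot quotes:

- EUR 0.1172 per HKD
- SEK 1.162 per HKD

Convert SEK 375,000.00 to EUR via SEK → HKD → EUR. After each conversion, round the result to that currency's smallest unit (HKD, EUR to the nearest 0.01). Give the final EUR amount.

SEK 375,000.00 ÷ 1.162 = HKD 322,719.45
HKD 322,719.45 × 0.1172 = EUR 37,822.72

EUR 37,822.72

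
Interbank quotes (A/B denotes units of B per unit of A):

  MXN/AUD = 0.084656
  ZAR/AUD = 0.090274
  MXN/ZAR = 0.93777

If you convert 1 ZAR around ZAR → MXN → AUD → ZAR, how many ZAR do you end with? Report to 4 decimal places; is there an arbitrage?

1.0000 (no arbitrage)

Around ZAR → MXN → AUD → ZAR: 1 ÷ 0.93777 × 0.084656 ÷ 0.090274 = 0.999997
Product ≈ 1 (deviation 0.000%, within rounding noise).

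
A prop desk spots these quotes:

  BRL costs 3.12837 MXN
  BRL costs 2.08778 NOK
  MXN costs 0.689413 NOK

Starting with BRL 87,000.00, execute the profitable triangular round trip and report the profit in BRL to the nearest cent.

Profit: BRL 2,873.59

Profitable loop is BRL → MXN → NOK → BRL:
BRL 87,000.00 × 3.12837 = MXN 272,168.19
MXN 272,168.19 × 0.689413 = NOK 187,636.29
NOK 187,636.29 ÷ 2.08778 = BRL 89,873.59
Profit = BRL 89,873.59 − BRL 87,000.00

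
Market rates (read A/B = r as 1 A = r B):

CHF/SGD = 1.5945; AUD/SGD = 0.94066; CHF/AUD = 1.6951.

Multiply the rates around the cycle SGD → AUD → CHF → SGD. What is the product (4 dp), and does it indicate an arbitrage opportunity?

Around SGD → AUD → CHF → SGD: 1 ÷ 0.94066 ÷ 1.6951 × 1.5945 = 0.999992
Product ≈ 1 (deviation 0.001%, within rounding noise).

1.0000 (no arbitrage)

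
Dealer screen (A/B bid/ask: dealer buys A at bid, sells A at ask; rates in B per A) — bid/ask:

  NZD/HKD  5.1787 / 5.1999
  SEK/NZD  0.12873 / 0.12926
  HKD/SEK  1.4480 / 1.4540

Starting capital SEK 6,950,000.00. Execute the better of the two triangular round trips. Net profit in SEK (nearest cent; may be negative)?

Net profit: SEK 161,500.66

Best loop SEK → HKD → NZD → SEK:
SEK 6,950,000.00 ÷ 1.4540 (buy HKD at ask) = HKD 4,779,917.47
HKD 4,779,917.47 ÷ 5.1999 (buy NZD at ask) = NZD 919,232.58
NZD 919,232.58 ÷ 0.12926 (buy SEK at ask) = SEK 7,111,500.66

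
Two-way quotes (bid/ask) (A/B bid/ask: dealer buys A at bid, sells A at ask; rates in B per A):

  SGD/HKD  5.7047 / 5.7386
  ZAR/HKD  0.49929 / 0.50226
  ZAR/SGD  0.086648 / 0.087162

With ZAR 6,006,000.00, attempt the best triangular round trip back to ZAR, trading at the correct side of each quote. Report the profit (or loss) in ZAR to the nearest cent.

Net result: ZAR -10,780.96 (no profitable arbitrage after spreads)

Best loop ZAR → HKD → SGD → ZAR:
ZAR 6,006,000.00 × 0.49929 (sell ZAR at bid) = HKD 2,998,735.74
HKD 2,998,735.74 ÷ 5.7386 (buy SGD at ask) = SGD 522,555.28
SGD 522,555.28 ÷ 0.087162 (buy ZAR at ask) = ZAR 5,995,219.04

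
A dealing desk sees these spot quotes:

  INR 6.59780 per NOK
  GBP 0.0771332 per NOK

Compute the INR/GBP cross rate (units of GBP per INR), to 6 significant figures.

INR/GBP = 0.0116907

1 INR ÷ 6.59780 = 0.151566 NOK
0.151566 NOK × 0.0771332 = 0.0116907 GBP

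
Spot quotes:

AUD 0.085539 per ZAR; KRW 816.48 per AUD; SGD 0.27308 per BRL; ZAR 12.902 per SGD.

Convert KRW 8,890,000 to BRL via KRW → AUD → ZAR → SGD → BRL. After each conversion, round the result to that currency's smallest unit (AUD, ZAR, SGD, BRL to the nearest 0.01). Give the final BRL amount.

KRW 8,890,000 ÷ 816.48 = AUD 10,888.20
AUD 10,888.20 ÷ 0.085539 = ZAR 127,289.31
ZAR 127,289.31 ÷ 12.902 = SGD 9,865.86
SGD 9,865.86 ÷ 0.27308 = BRL 36,128.09

BRL 36,128.09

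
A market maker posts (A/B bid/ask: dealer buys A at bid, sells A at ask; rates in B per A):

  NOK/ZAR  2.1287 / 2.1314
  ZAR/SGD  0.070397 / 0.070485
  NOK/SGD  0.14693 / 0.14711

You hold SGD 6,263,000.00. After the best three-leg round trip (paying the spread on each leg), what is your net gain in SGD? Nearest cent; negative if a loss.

Net profit: SGD 116,825.91

Best loop SGD → NOK → ZAR → SGD:
SGD 6,263,000.00 ÷ 0.14711 (buy NOK at ask) = NOK 42,573,584.39
NOK 42,573,584.39 × 2.1287 (sell NOK at bid) = ZAR 90,626,389.10
ZAR 90,626,389.10 × 0.070397 (sell ZAR at bid) = SGD 6,379,825.91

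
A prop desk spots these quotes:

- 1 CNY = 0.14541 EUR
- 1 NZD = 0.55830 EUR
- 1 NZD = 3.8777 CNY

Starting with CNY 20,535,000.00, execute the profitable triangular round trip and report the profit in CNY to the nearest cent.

Profitable loop is CNY → EUR → NZD → CNY:
CNY 20,535,000.00 × 0.14541 = EUR 2,985,994.35
EUR 2,985,994.35 ÷ 0.55830 = NZD 5,348,368.89
NZD 5,348,368.89 × 3.8777 = CNY 20,739,370.04
Profit = CNY 20,739,370.04 − CNY 20,535,000.00

Profit: CNY 204,370.04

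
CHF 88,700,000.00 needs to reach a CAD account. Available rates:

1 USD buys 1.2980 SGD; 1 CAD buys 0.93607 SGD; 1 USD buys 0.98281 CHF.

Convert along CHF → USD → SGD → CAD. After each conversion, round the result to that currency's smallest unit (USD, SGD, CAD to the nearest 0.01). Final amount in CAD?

CAD 125,146,992.94

CHF 88,700,000.00 ÷ 0.98281 = USD 90,251,421.94
USD 90,251,421.94 × 1.2980 = SGD 117,146,345.68
SGD 117,146,345.68 ÷ 0.93607 = CAD 125,146,992.94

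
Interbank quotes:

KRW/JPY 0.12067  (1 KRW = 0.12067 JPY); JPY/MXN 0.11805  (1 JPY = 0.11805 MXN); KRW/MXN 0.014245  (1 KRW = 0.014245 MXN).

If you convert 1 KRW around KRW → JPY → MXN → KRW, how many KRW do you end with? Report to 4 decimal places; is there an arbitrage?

1.0000 (no arbitrage)

Around KRW → JPY → MXN → KRW: 1 × 0.12067 × 0.11805 ÷ 0.014245 = 1.000007
Product ≈ 1 (deviation 0.001%, within rounding noise).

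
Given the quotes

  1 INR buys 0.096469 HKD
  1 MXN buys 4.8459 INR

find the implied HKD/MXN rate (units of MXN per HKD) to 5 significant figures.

HKD/MXN = 2.1391

1 HKD ÷ 0.096469 = 10.366 INR
10.366 INR ÷ 4.8459 = 2.13913 MXN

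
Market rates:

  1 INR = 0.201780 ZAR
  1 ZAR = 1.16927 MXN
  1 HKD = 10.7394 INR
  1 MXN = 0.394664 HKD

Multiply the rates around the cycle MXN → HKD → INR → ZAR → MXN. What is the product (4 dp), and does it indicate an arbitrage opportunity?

Around MXN → HKD → INR → ZAR → MXN: 1 × 0.394664 × 10.7394 × 0.201780 × 1.16927 = 1.000001
Product ≈ 1 (deviation 0.000%, within rounding noise).

1.0000 (no arbitrage)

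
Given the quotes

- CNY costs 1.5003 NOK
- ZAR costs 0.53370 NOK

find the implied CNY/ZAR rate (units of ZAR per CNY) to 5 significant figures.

1 CNY × 1.5003 = 1.5003 NOK
1.5003 NOK ÷ 0.53370 = 2.81113 ZAR

CNY/ZAR = 2.8111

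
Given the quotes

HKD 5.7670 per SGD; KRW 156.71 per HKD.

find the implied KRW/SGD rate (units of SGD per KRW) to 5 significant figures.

KRW/SGD = 0.0011065

1 KRW ÷ 156.71 = 0.00638121 HKD
0.00638121 HKD ÷ 5.7670 = 0.0011065 SGD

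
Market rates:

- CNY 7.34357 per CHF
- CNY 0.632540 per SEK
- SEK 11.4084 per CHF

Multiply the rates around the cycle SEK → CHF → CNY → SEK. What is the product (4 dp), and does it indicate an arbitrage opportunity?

1.0176 (arbitrage exists)

Around SEK → CHF → CNY → SEK: 1 ÷ 11.4084 × 7.34357 ÷ 0.632540 = 1.017641
Product > 1; profitable direction is SEK → CHF → CNY → SEK.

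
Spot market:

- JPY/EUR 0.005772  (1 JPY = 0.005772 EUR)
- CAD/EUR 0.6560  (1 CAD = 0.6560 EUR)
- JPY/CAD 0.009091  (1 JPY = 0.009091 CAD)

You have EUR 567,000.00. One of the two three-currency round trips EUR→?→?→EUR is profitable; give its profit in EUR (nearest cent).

Profit: EUR 18,830.84

Profitable loop is EUR → JPY → CAD → EUR:
EUR 567,000.00 ÷ 0.005772 = JPY 98,232,848
JPY 98,232,848 × 0.009091 = CAD 893,034.82
CAD 893,034.82 × 0.6560 = EUR 585,830.84
Profit = EUR 585,830.84 − EUR 567,000.00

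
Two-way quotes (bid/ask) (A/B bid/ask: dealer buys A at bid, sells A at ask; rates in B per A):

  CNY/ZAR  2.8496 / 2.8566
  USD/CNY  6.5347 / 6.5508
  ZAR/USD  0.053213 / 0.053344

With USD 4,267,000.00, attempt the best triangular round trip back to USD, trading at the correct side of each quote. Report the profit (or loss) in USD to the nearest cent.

Net profit: USD 7,578.46

Best loop USD → ZAR → CNY → USD:
USD 4,267,000.00 ÷ 0.053344 (buy ZAR at ask) = ZAR 79,990,251.95
ZAR 79,990,251.95 ÷ 2.8566 (buy CNY at ask) = CNY 28,001,908.54
CNY 28,001,908.54 ÷ 6.5508 (buy USD at ask) = USD 4,274,578.46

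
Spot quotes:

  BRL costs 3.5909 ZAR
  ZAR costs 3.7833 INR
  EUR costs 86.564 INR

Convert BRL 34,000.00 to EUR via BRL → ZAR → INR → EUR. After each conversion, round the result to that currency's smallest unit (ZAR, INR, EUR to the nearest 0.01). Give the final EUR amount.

EUR 5,336.00

BRL 34,000.00 × 3.5909 = ZAR 122,090.60
ZAR 122,090.60 × 3.7833 = INR 461,905.37
INR 461,905.37 ÷ 86.564 = EUR 5,336.00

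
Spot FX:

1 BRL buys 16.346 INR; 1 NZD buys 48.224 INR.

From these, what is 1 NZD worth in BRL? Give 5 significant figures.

NZD/BRL = 2.9502

1 NZD × 48.224 = 48.224 INR
48.224 INR ÷ 16.346 = 2.9502 BRL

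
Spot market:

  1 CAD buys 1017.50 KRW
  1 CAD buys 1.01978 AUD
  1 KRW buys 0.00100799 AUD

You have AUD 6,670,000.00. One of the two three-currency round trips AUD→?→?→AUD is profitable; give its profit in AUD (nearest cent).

Profitable loop is AUD → CAD → KRW → AUD:
AUD 6,670,000.00 ÷ 1.01978 = CAD 6,540,626.41
CAD 6,540,626.41 × 1017.50 = KRW 6,655,087,372
KRW 6,655,087,372 × 0.00100799 = AUD 6,708,261.52
Profit = AUD 6,708,261.52 − AUD 6,670,000.00

Profit: AUD 38,261.52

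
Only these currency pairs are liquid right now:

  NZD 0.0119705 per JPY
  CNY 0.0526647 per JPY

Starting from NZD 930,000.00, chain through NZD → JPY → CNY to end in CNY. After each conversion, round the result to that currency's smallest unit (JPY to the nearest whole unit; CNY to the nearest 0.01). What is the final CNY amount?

NZD 930,000.00 ÷ 0.0119705 = JPY 77,690,990
JPY 77,690,990 × 0.0526647 = CNY 4,091,572.68

CNY 4,091,572.68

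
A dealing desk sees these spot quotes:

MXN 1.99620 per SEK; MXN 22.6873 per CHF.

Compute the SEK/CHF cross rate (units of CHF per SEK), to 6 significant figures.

SEK/CHF = 0.0879876

1 SEK × 1.99620 = 1.9962 MXN
1.9962 MXN ÷ 22.6873 = 0.0879876 CHF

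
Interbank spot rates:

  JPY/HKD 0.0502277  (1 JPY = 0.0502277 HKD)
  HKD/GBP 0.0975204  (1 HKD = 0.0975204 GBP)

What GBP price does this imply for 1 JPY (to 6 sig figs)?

1 JPY × 0.0502277 = 0.0502277 HKD
0.0502277 HKD × 0.0975204 = 0.00489823 GBP

JPY/GBP = 0.00489823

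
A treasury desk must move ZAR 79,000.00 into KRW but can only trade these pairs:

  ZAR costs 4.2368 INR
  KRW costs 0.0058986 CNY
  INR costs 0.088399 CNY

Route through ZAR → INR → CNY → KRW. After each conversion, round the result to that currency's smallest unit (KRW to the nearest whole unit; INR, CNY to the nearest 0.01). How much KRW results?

KRW 5,016,068

ZAR 79,000.00 × 4.2368 = INR 334,707.20
INR 334,707.20 × 0.088399 = CNY 29,587.78
CNY 29,587.78 ÷ 0.0058986 = KRW 5,016,068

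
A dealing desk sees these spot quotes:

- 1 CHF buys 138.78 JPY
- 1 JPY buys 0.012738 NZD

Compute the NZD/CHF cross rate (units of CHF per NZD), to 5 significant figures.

1 NZD ÷ 0.012738 = 78.5053 JPY
78.5053 JPY ÷ 138.78 = 0.565681 CHF

NZD/CHF = 0.56568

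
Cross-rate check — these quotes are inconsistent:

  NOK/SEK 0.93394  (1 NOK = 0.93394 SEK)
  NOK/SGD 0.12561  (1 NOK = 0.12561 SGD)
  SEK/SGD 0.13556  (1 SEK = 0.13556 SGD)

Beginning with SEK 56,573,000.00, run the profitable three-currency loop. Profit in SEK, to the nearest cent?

Profitable loop is SEK → SGD → NOK → SEK:
SEK 56,573,000.00 × 0.13556 = SGD 7,669,035.88
SGD 7,669,035.88 ÷ 0.12561 = NOK 61,054,341.85
NOK 61,054,341.85 × 0.93394 = SEK 57,021,092.03
Profit = SEK 57,021,092.03 − SEK 56,573,000.00

Profit: SEK 448,092.03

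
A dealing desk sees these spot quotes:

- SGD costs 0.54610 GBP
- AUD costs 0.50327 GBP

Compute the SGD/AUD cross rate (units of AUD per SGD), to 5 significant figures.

1 SGD × 0.54610 = 0.5461 GBP
0.5461 GBP ÷ 0.50327 = 1.0851 AUD

SGD/AUD = 1.0851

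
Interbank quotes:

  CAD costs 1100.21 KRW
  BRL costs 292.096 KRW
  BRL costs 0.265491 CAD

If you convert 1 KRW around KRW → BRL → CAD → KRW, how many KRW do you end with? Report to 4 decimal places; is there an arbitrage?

1.0000 (no arbitrage)

Around KRW → BRL → CAD → KRW: 1 ÷ 292.096 × 0.265491 × 1100.21 = 0.999999
Product ≈ 1 (deviation 0.000%, within rounding noise).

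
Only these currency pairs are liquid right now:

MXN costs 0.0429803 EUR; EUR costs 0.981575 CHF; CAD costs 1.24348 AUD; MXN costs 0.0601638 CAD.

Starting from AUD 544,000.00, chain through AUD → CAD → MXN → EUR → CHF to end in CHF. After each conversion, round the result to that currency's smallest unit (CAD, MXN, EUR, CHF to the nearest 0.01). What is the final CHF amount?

AUD 544,000.00 ÷ 1.24348 = CAD 437,481.91
CAD 437,481.91 ÷ 0.0601638 = MXN 7,271,513.93
MXN 7,271,513.93 × 0.0429803 = EUR 312,531.85
EUR 312,531.85 × 0.981575 = CHF 306,773.45

CHF 306,773.45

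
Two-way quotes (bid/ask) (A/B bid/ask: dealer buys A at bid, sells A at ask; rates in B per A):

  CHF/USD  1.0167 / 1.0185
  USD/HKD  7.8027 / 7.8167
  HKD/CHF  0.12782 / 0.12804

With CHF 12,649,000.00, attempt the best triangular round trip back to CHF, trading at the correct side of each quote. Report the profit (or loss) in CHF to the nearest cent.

Net profit: CHF 177,044.39

Best loop CHF → USD → HKD → CHF:
CHF 12,649,000.00 × 1.0167 (sell CHF at bid) = USD 12,860,238.30
USD 12,860,238.30 × 7.8027 (sell USD at bid) = HKD 100,344,581.38
HKD 100,344,581.38 × 0.12782 (sell HKD at bid) = CHF 12,826,044.39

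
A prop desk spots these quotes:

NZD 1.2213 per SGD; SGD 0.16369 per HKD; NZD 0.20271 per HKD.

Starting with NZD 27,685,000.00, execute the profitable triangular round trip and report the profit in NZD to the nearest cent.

Profitable loop is NZD → SGD → HKD → NZD:
NZD 27,685,000.00 ÷ 1.2213 = SGD 22,668,468.03
SGD 22,668,468.03 ÷ 0.16369 = HKD 138,484,134.80
HKD 138,484,134.80 × 0.20271 = NZD 28,072,118.97
Profit = NZD 28,072,118.97 − NZD 27,685,000.00

Profit: NZD 387,118.97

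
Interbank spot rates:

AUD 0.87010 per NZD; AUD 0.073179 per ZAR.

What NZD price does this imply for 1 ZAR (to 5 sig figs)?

ZAR/NZD = 0.084104

1 ZAR × 0.073179 = 0.073179 AUD
0.073179 AUD ÷ 0.87010 = 0.0841041 NZD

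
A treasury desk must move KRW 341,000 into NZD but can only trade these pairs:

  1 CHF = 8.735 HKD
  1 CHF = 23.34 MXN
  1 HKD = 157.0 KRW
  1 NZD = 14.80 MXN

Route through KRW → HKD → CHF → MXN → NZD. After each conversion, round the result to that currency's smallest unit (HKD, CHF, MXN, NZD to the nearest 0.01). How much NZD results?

KRW 341,000 ÷ 157.0 = HKD 2,171.97
HKD 2,171.97 ÷ 8.735 = CHF 248.65
CHF 248.65 × 23.34 = MXN 5,803.49
MXN 5,803.49 ÷ 14.80 = NZD 392.13

NZD 392.13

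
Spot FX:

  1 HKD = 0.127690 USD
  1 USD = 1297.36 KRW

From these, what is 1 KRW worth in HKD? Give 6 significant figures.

KRW/HKD = 0.00603646

1 KRW ÷ 1297.36 = 0.000770796 USD
0.000770796 USD ÷ 0.127690 = 0.00603646 HKD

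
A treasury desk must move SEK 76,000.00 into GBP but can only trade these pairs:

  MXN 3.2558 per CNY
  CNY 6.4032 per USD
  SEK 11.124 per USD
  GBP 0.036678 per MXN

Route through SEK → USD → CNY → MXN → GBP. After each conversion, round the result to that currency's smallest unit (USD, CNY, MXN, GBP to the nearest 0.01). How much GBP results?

SEK 76,000.00 ÷ 11.124 = USD 6,832.07
USD 6,832.07 × 6.4032 = CNY 43,747.11
CNY 43,747.11 × 3.2558 = MXN 142,431.84
MXN 142,431.84 × 0.036678 = GBP 5,224.12

GBP 5,224.12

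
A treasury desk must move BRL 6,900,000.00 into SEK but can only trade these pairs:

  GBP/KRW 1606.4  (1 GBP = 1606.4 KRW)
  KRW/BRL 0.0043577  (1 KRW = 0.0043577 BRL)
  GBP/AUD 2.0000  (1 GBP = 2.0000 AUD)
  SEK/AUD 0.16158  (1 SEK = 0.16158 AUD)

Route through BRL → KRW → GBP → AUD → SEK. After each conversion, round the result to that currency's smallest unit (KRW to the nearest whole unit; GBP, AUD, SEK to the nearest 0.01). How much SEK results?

SEK 12,200,579.53

BRL 6,900,000.00 ÷ 0.0043577 = KRW 1,583,404,089
KRW 1,583,404,089 ÷ 1606.4 = GBP 985,684.82
GBP 985,684.82 × 2.0000 = AUD 1,971,369.64
AUD 1,971,369.64 ÷ 0.16158 = SEK 12,200,579.53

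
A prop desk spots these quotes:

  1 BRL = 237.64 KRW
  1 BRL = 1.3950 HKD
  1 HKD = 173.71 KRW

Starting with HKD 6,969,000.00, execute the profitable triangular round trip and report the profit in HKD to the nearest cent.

Profitable loop is HKD → KRW → BRL → HKD:
HKD 6,969,000.00 × 173.71 = KRW 1,210,584,990
KRW 1,210,584,990 ÷ 237.64 = BRL 5,094,197.06
BRL 5,094,197.06 × 1.3950 = HKD 7,106,404.90
Profit = HKD 7,106,404.90 − HKD 6,969,000.00

Profit: HKD 137,404.90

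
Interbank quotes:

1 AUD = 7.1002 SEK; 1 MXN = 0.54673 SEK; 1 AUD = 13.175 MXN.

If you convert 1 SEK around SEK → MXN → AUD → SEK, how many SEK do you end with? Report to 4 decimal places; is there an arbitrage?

Around SEK → MXN → AUD → SEK: 1 ÷ 0.54673 ÷ 13.175 × 7.1002 = 0.985705
Product < 1; profitable direction is SEK → AUD → MXN → SEK.

0.9857 (arbitrage exists)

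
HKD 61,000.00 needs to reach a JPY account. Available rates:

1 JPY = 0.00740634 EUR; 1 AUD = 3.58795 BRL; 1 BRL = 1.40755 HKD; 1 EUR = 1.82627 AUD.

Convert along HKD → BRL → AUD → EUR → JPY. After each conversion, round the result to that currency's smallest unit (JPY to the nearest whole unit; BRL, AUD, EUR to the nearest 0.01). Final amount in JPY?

JPY 892,998

HKD 61,000.00 ÷ 1.40755 = BRL 43,337.71
BRL 43,337.71 ÷ 3.58795 = AUD 12,078.68
AUD 12,078.68 ÷ 1.82627 = EUR 6,613.85
EUR 6,613.85 ÷ 0.00740634 = JPY 892,998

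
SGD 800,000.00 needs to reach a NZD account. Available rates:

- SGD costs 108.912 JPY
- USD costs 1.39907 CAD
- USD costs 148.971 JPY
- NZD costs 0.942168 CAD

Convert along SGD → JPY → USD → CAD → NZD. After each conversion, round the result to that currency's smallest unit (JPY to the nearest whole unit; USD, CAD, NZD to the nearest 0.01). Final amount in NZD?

SGD 800,000.00 × 108.912 = JPY 87,129,600
JPY 87,129,600 ÷ 148.971 = USD 584,876.25
USD 584,876.25 × 1.39907 = CAD 818,282.82
CAD 818,282.82 ÷ 0.942168 = NZD 868,510.52

NZD 868,510.52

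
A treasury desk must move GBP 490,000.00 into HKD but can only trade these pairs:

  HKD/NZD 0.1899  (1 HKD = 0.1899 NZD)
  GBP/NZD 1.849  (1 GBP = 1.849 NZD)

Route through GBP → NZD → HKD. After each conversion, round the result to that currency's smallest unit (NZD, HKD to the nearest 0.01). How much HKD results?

GBP 490,000.00 × 1.849 = NZD 906,010.00
NZD 906,010.00 ÷ 0.1899 = HKD 4,770,984.73

HKD 4,770,984.73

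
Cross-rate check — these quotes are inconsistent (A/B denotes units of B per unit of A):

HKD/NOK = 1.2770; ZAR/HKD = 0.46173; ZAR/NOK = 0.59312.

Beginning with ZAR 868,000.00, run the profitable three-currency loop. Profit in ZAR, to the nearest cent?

Profit: ZAR 5,138.83

Profitable loop is ZAR → NOK → HKD → ZAR:
ZAR 868,000.00 × 0.59312 = NOK 514,828.16
NOK 514,828.16 ÷ 1.2770 = HKD 403,154.39
HKD 403,154.39 ÷ 0.46173 = ZAR 873,138.83
Profit = ZAR 873,138.83 − ZAR 868,000.00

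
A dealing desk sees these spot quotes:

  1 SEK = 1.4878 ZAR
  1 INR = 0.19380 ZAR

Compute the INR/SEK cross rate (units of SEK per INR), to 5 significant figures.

INR/SEK = 0.13026

1 INR × 0.19380 = 0.1938 ZAR
0.1938 ZAR ÷ 1.4878 = 0.130259 SEK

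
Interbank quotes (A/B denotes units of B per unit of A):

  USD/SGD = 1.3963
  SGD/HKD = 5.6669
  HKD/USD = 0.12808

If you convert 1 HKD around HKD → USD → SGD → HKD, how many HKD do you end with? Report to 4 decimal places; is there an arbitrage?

1.0135 (arbitrage exists)

Around HKD → USD → SGD → HKD: 1 × 0.12808 × 1.3963 × 5.6669 = 1.013458
Product > 1; profitable direction is HKD → USD → SGD → HKD.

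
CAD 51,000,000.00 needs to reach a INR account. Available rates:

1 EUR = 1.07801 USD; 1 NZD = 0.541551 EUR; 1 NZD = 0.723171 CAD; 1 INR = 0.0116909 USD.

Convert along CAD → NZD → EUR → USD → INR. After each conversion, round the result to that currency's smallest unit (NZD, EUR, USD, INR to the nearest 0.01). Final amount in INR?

CAD 51,000,000.00 ÷ 0.723171 = NZD 70,522,739.44
NZD 70,522,739.44 × 0.541551 = EUR 38,191,660.07
EUR 38,191,660.07 × 1.07801 = USD 41,170,991.47
USD 41,170,991.47 ÷ 0.0116909 = INR 3,521,627,203.21

INR 3,521,627,203.21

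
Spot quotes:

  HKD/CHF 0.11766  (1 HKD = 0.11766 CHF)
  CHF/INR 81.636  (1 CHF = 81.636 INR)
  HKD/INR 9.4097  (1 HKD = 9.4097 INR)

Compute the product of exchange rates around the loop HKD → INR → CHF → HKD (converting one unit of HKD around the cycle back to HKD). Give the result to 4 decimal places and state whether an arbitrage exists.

Around HKD → INR → CHF → HKD: 1 × 9.4097 ÷ 81.636 ÷ 0.11766 = 0.979637
Product < 1; profitable direction is HKD → CHF → INR → HKD.

0.9796 (arbitrage exists)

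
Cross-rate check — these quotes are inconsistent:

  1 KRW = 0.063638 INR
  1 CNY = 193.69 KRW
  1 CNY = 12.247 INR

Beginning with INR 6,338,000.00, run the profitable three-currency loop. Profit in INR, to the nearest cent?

Profitable loop is INR → CNY → KRW → INR:
INR 6,338,000.00 ÷ 12.247 = CNY 517,514.49
CNY 517,514.49 × 193.69 = KRW 100,237,382
KRW 100,237,382 × 0.063638 = INR 6,378,906.53
Profit = INR 6,378,906.53 − INR 6,338,000.00

Profit: INR 40,906.53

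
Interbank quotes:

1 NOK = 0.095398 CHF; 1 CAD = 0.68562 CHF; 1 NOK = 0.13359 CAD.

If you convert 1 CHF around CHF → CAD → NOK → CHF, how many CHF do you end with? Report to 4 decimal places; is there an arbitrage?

Around CHF → CAD → NOK → CHF: 1 ÷ 0.68562 ÷ 0.13359 × 0.095398 = 1.041554
Product > 1; profitable direction is CHF → CAD → NOK → CHF.

1.0416 (arbitrage exists)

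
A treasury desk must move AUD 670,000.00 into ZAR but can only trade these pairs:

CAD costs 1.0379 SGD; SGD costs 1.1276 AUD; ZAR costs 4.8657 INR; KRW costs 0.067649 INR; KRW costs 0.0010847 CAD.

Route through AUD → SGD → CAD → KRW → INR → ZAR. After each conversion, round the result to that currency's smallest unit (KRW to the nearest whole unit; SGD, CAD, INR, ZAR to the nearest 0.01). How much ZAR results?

AUD 670,000.00 ÷ 1.1276 = SGD 594,182.33
SGD 594,182.33 ÷ 1.0379 = CAD 572,485.14
CAD 572,485.14 ÷ 0.0010847 = KRW 527,782,004
KRW 527,782,004 × 0.067649 = INR 35,703,924.79
INR 35,703,924.79 ÷ 4.8657 = ZAR 7,337,880.43

ZAR 7,337,880.43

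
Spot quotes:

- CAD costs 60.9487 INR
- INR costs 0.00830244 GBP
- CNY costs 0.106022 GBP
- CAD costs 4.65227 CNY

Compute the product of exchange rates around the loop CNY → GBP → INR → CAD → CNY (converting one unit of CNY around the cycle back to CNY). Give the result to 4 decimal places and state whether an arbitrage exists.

Around CNY → GBP → INR → CAD → CNY: 1 × 0.106022 ÷ 0.00830244 ÷ 60.9487 × 4.65227 = 0.974744
Product < 1; profitable direction is CNY → CAD → INR → GBP → CNY.

0.9747 (arbitrage exists)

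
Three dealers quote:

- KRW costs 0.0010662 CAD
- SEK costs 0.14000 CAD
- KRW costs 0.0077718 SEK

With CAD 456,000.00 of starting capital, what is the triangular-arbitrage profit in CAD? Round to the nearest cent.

Profit: CAD 9,345.82

Profitable loop is CAD → KRW → SEK → CAD:
CAD 456,000.00 ÷ 0.0010662 = KRW 427,687,113
KRW 427,687,113 × 0.0077718 = SEK 3,323,898.71
SEK 3,323,898.71 × 0.14000 = CAD 465,345.82
Profit = CAD 465,345.82 − CAD 456,000.00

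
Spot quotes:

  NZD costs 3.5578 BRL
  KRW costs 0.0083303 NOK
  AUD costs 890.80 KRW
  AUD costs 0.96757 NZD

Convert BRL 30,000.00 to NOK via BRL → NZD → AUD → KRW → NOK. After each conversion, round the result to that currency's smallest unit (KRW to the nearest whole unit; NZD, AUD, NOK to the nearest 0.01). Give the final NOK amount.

BRL 30,000.00 ÷ 3.5578 = NZD 8,432.18
NZD 8,432.18 ÷ 0.96757 = AUD 8,714.80
AUD 8,714.80 × 890.80 = KRW 7,763,144
KRW 7,763,144 × 0.0083303 = NOK 64,669.32

NOK 64,669.32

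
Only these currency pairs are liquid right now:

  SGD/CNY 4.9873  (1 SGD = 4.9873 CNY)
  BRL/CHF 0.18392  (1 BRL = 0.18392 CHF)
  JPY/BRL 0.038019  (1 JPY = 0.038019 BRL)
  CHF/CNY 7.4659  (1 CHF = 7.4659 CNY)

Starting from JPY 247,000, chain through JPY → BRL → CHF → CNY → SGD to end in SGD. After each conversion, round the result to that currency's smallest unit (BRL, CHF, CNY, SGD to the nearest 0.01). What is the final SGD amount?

JPY 247,000 × 0.038019 = BRL 9,390.69
BRL 9,390.69 × 0.18392 = CHF 1,727.14
CHF 1,727.14 × 7.4659 = CNY 12,894.65
CNY 12,894.65 ÷ 4.9873 = SGD 2,585.50

SGD 2,585.50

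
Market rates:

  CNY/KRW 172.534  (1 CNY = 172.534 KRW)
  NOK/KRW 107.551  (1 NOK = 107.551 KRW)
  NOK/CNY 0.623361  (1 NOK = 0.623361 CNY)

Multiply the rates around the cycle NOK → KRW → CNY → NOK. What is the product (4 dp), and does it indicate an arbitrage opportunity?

Around NOK → KRW → CNY → NOK: 1 × 107.551 ÷ 172.534 ÷ 0.623361 = 1.000000
Product ≈ 1 (deviation 0.000%, within rounding noise).

1.0000 (no arbitrage)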